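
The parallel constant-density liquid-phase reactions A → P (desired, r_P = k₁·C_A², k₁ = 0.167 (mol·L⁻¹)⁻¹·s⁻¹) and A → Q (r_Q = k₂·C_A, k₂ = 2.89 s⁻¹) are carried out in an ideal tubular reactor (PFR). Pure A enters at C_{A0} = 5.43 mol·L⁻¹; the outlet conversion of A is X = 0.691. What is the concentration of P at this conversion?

0.631 mol·L⁻¹

C_A = C_{A0}(1−X) = 1.678 mol·L⁻¹.
Along a PFR/batch, dC_Q/dC_A = −r_Q/(r_P+r_Q) = −k₂/(k₂+k₁·C_A).
Integrating from C_{A0} to C_A: C_Q = (2.89/0.167)·ln[(2.89+0.167·5.43)/(2.89+0.167·1.68)] = 17.31·ln(3.797/3.170) = 3.121 mol·L⁻¹.
Then C_P = (C_{A0}−C_A) − C_Q = 3.752 − 3.121 = 0.6308 mol·L⁻¹.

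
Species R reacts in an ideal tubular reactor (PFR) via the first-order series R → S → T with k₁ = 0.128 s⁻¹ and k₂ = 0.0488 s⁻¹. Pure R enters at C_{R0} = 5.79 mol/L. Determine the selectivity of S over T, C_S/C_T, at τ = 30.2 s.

0.523

Solving the coupled first-order balances gives C_S(τ) = [k₁/(k₂−k₁)]·C_{R0}·(e^(−k₁τ) − e^(−k₂τ)).
e^(−k₁τ) = e^(−0.128×30.2) = e^(−3.866) = 0.02095; e^(−k₂τ) = e^(−1.474) = 0.2291.
C_S = 0.128×5.79/(0.0488−0.128) × (0.02095−0.2291) = (-9.358)×(-0.2081) = 1.947 mol/L.
C_R = C_{R0}e^(−k₁τ) = 0.1213 mol/L, so C_T = C_{R0}−C_R−C_S = 3.721 mol/L; C_S/C_T = 0.523.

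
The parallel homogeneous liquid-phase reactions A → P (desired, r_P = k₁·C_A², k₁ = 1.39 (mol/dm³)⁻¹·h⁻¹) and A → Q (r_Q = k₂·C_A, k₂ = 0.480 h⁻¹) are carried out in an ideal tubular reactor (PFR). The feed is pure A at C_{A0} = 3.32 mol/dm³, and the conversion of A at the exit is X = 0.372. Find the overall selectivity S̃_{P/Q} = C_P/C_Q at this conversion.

7.70

C_A = C_{A0}(1−X) = 2.085 mol/dm³.
Along a PFR/batch, dC_Q/dC_A = −r_Q/(r_P+r_Q) = −k₂/(k₂+k₁·C_A).
Integrating from C_{A0} to C_A: C_Q = (0.480/1.39)·ln[(0.480+1.39·3.32)/(0.480+1.39·2.08)] = 0.3453·ln(5.095/3.378) = 0.1419 mol/dm³.
Then C_P = (C_{A0}−C_A) − C_Q = 1.235 − 0.1419 = 1.093 mol/dm³.
S̃_{P/Q} = C_P/C_Q = 1.093/0.1419 = 7.70.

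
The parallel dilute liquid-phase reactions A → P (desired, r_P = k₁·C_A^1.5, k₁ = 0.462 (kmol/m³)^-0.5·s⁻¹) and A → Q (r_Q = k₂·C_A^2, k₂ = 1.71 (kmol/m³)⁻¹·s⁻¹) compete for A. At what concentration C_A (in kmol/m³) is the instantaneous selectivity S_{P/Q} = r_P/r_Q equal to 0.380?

S_{P/Q} = (k₁/k₂)·C_A^-0.5 ⇒ C_A = (S·k₂/k₁)^(-2).
= (0.380×1.71/0.462)^(-2) = (1.406)^(-2) = 0.506 kmol/m³.

0.506 kmol/m³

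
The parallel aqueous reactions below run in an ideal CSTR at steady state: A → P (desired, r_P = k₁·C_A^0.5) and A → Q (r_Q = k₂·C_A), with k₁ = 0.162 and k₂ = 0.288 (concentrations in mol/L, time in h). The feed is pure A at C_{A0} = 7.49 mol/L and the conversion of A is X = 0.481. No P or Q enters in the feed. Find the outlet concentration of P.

0.800 mol/L

Exit C_A = C_{A0}(1−X) = 7.49×0.519 = 3.887 mol/L.
A CSTR operates uniformly at the exit composition, giving r_P = 0.3194 and r_Q = 1.120 (each k·C_A^n at C_A = 3.887).
Fraction of consumed A going to P: r_P/(r_P+r_Q) = 0.2220.
C_P = 0.2220·C_{A0}·X = 0.2220×7.49×0.481 = 0.800 mol/L.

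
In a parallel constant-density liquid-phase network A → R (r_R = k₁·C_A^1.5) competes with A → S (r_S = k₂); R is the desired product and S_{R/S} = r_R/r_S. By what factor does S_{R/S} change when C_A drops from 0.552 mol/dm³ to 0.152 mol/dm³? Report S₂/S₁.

0.144

S_{R/S} = (k₁/k₂)·C_A^1.5, so S₂/S₁ = (C_{A,2}/C_{A,1})^1.5.
= (0.152/0.552)^1.5 = (0.2754)^1.5 = 0.144.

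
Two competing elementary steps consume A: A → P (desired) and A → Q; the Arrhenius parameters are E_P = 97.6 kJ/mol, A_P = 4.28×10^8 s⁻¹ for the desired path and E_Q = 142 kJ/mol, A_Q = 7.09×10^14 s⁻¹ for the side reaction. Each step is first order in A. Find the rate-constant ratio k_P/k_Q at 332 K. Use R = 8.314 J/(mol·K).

k_P/k_Q = (A_P/A_Q)·exp[−(E_P−E_Q)/(RT)] = (A_P/A_Q)·exp[(E_Q−E_P)/(RT)].
(E_Q−E_P)/(RT) = (142−97.6)×10³/(8.314×332) = 44400/2760 = 16.09.
k_P/k_Q = (4.28×10^8/7.09×10^14)·exp(16.09) = 6.037×10^-7 × 9.679×10^6 = 5.84.

5.84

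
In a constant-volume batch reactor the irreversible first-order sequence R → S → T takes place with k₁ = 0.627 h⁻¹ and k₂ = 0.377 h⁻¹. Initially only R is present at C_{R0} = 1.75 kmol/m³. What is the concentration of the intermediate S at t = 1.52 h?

0.782 kmol/m³

The intermediate concentration in a first-order A→B→C sequence is C_S = k₁C_{R0}(e^(−k₁t) − e^(−k₂t))/(k₂−k₁).
e^(−k₁t) = e^(−0.627×1.52) = e^(−0.9530) = 0.3856; e^(−k₂t) = e^(−0.5730) = 0.5638.
C_S = 0.627×1.75/(0.377−0.627) × (0.3856−0.5638) = (-4.389)×(-0.1782) = 0.7823 kmol/m³.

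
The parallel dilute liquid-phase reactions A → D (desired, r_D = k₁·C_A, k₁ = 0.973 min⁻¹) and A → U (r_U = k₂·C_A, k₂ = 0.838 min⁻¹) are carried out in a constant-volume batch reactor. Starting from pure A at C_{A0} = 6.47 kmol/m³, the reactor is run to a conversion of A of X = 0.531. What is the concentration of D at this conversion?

C_A = C_{A0}(1−X) = 3.034 kmol/m³.
Both paths are first order in A, so the instantaneous fraction to D is constant: dC_D/d(−C_A) = k₁/(k₁+k₂) = 0.5373.
C_D = 0.5373·(C_{A0}−C_A) = 0.5373×3.436 = 1.85 kmol/m³.

1.85 kmol/m³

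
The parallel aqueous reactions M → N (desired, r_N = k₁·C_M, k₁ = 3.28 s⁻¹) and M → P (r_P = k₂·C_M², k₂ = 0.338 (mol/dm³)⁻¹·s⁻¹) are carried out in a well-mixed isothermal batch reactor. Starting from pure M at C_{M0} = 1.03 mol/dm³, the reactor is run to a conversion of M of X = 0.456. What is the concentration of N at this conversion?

0.434 mol/dm³

C_M = C_{M0}(1−X) = 0.5603 mol/dm³.
Along a PFR/batch, dC_N/dC_M = −r_N/(r_N+r_P) = −k₁/(k₁+k₂·C_M).
Integrating from C_{M0} to C_M: C_N = (3.28/0.338)·ln[(3.28+0.338·1.03)/(3.28+0.338·0.560)] = 9.704·ln(3.628/3.469) = 0.4342 mol/dm³.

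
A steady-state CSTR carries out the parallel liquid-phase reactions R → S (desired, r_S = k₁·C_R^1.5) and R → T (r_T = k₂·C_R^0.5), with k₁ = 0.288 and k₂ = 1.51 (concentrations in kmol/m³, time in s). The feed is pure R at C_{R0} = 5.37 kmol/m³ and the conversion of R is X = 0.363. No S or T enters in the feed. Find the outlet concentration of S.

Exit C_R = C_{R0}(1−X) = 5.37×0.637 = 3.421 kmol/m³.
Rates in a CSTR are evaluated at the outlet concentration: r_S = 0.288×3.421^1.5 = 1.822, r_T = 1.51×3.421^0.5 = 2.793.
Fraction of consumed R going to S: r_S/(r_S+r_T) = 0.3948.
C_S = 0.3948·C_{R0}·X = 0.3948×5.37×0.363 = 0.770 kmol/m³.

0.770 kmol/m³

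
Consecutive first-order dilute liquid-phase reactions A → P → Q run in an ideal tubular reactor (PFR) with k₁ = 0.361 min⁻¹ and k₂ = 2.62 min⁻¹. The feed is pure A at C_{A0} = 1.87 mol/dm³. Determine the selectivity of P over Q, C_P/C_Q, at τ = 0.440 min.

1.41

Solving the coupled first-order balances gives C_P(τ) = [k₁/(k₂−k₁)]·C_{A0}·(e^(−k₁τ) − e^(−k₂τ)).
e^(−k₁τ) = e^(−0.361×0.440) = e^(−0.1588) = 0.8531; e^(−k₂τ) = e^(−1.153) = 0.3158.
C_P = 0.361×1.87/(2.62−0.361) × (0.8531−0.3158) = 0.2988×0.5374 = 0.1606 mol/dm³.
C_A = C_{A0}e^(−k₁τ) = 1.595 mol/dm³, so C_Q = C_{A0}−C_A−C_P = 0.1141 mol/dm³; C_P/C_Q = 1.41.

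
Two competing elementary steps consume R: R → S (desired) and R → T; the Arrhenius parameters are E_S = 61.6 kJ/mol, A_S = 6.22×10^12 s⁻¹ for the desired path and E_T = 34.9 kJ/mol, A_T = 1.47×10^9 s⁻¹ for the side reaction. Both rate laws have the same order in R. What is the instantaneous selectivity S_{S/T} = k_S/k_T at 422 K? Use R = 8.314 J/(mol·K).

With equal orders, S_{S/T} = k_S/k_T = (A_S/A_T)·exp[(E_T−E_S)/(RT)].
(E_T−E_S)/(RT) = (34.9−61.6)×10³/(8.314×422) = -26700/3509 = -7.610.
k_S/k_T = (6.22×10^12/1.47×10^9)·exp(-7.610) = 4231 × 4.954×10^-4 = 2.10.

2.10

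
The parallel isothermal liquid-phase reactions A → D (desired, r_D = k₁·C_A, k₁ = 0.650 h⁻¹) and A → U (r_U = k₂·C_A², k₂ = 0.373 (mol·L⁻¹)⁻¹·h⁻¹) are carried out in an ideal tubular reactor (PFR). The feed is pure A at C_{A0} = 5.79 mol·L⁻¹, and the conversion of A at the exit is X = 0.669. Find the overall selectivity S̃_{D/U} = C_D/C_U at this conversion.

0.481

C_A = C_{A0}(1−X) = 1.916 mol·L⁻¹.
Along a PFR/batch, dC_D/dC_A = −r_D/(r_D+r_U) = −k₁/(k₁+k₂·C_A).
Integrating from C_{A0} to C_A: C_D = (0.650/0.373)·ln[(0.650+0.373·5.79)/(0.650+0.373·1.92)] = 1.743·ln(2.810/1.365) = 1.258 mol·L⁻¹.
C_U = (C_{A0}−C_A)−C_D = 2.615 mol·L⁻¹; S̃_{D/U} = 1.258/2.615 = 0.481.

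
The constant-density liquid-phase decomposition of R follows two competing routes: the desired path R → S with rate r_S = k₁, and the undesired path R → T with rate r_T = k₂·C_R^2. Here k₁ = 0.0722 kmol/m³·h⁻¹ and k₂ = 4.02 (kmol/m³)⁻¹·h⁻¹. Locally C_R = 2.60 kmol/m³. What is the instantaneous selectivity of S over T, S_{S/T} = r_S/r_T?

S_{S/T} = r_S/r_T = (k₁)/(k₂·C_R^2) = (k₁/k₂)·C_R^-2.
= (0.0722) / (4.02×2.600^2) = 0.07220/27.18 = 0.00266.
The undesired path is higher order in R, so low C_R (CSTR or dilute feed) favours S.

0.00266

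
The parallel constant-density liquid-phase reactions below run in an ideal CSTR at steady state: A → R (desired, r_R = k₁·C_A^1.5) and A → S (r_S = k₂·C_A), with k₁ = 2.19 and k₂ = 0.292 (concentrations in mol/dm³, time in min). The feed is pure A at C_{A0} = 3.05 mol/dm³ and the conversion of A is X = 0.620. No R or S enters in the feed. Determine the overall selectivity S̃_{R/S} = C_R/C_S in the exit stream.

8.07

Exit C_A = C_{A0}(1−X) = 3.05×0.380 = 1.159 mol/dm³.
A CSTR operates uniformly at the exit composition, giving r_R = 2.733 and r_S = 0.3384 (each k·C_A^n at C_A = 1.159).
Overall selectivity = C_R/C_S = r_Rτ/(r_Sτ) = r_R/r_S = 8.07.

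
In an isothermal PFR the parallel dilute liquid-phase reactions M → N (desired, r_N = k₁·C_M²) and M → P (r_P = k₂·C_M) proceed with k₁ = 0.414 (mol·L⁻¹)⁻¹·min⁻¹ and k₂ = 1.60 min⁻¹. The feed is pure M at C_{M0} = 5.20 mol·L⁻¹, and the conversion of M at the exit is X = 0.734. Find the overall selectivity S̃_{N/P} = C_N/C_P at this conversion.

0.807

C_M = C_{M0}(1−X) = 1.383 mol·L⁻¹.
Along a PFR/batch, dC_P/dC_M = −r_P/(r_N+r_P) = −k₂/(k₂+k₁·C_M).
Integrating from C_{M0} to C_M: C_P = (1.60/0.414)·ln[(1.60+0.414·5.20)/(1.60+0.414·1.38)] = 3.865·ln(3.753/2.173) = 2.112 mol·L⁻¹.
Then C_N = (C_{M0}−C_M) − C_P = 3.817 − 2.112 = 1.705 mol·L⁻¹.
S̃_{N/P} = C_N/C_P = 1.705/2.112 = 0.807.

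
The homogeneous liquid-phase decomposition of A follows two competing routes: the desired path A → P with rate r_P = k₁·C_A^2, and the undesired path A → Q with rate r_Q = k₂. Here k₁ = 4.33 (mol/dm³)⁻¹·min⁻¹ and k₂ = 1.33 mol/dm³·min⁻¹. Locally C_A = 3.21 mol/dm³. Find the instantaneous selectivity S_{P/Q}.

S_{P/Q} = r_P/r_Q = (k₁·C_A^2)/(k₂) = (k₁/k₂)·C_A^2.
= (4.33×3.210^2) / (1.33) = 44.62/1.330 = 33.5.
Since the desired path is higher order in A, keeping C_A high (PFR or concentrated feed) favours P.

33.5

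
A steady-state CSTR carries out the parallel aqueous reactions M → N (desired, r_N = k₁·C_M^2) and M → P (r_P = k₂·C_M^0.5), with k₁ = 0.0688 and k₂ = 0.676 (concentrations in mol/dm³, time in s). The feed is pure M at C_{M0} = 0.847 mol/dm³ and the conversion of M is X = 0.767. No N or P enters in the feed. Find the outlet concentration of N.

Exit C_M = C_{M0}(1−X) = 0.847×0.233 = 0.1974 mol/dm³.
Rates in a CSTR are evaluated at the outlet concentration: r_N = 0.0688×0.1974^2 = 0.002680, r_P = 0.676×0.1974^0.5 = 0.3003.
Fraction of consumed M going to N: r_N/(r_N+r_P) = 0.008844.
C_N = 0.008844·C_{M0}·X = 0.008844×0.847×0.767 = 0.00575 mol/dm³.

0.00575 mol/dm³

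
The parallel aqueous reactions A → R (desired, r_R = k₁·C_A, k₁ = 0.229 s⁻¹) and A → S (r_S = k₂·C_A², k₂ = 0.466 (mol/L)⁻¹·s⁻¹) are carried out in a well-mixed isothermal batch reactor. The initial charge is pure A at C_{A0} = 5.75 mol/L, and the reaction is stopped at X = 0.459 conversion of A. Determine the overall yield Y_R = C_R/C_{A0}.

C_A = C_{A0}(1−X) = 3.111 mol/L.
Along a PFR/batch, dC_R/dC_A = −r_R/(r_R+r_S) = −k₁/(k₁+k₂·C_A).
Integrating from C_{A0} to C_A: C_R = (0.229/0.466)·ln[(0.229+0.466·5.75)/(0.229+0.466·3.11)] = 0.4914·ln(2.909/1.679) = 0.2701 mol/L.
Y_R = C_R/C_{A0} = 0.2701/5.75 = 0.0470.

0.0470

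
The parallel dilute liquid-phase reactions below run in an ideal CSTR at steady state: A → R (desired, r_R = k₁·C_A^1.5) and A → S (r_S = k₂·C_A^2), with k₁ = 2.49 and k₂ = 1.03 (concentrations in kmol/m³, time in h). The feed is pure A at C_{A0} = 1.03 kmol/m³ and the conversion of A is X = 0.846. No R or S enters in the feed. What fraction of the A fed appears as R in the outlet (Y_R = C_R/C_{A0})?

0.726

Exit C_A = C_{A0}(1−X) = 1.03×0.154 = 0.1586 kmol/m³.
In a CSTR the entire volume is at exit conditions, so r_R = 2.49×0.1586^1.5 = 0.1573 and r_S = 1.03×0.1586^2 = 0.02592.
Fraction of consumed A going to R: r_R/(r_R+r_S) = 0.8586.
C_R = 0.8586·C_{A0}·X = 0.8586×1.03×0.846 = 0.748 kmol/m³; Y_R = C_R/C_{A0} = 0.726.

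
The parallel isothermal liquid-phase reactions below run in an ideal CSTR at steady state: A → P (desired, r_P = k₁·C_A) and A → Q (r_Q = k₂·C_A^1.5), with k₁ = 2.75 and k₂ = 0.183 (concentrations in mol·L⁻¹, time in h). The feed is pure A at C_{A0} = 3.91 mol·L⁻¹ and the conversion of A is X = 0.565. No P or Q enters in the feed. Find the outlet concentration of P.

Exit C_A = C_{A0}(1−X) = 3.91×0.435 = 1.701 mol·L⁻¹.
In a CSTR the entire volume is at exit conditions, so r_P = 2.75×1.701 = 4.677 and r_Q = 0.183×1.701^1.5 = 0.4059.
Fraction of consumed A going to P: r_P/(r_P+r_Q) = 0.9201.
C_P = 0.9201·C_{A0}·X = 0.9201×3.91×0.565 = 2.03 mol·L⁻¹.

2.03 mol·L⁻¹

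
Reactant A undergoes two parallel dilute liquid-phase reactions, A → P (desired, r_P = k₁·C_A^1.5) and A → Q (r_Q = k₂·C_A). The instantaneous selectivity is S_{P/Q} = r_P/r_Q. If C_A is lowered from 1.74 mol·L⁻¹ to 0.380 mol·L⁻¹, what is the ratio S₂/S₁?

S_{P/Q} = (k₁/k₂)·C_A^0.5, so S₂/S₁ = (C_{A,2}/C_{A,1})^0.5.
= (0.380/1.74)^0.5 = (0.2184)^0.5 = 0.467.

0.467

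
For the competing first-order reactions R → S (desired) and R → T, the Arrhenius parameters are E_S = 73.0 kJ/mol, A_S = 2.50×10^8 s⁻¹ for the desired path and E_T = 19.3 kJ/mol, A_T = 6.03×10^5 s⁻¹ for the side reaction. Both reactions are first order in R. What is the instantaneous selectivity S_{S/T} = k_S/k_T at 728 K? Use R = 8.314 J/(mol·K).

k_S/k_T = (A_S/A_T)·exp[−(E_S−E_T)/(RT)] = (A_S/A_T)·exp[(E_T−E_S)/(RT)].
(E_T−E_S)/(RT) = (19.3−73.0)×10³/(8.314×728) = -53700/6053 = -8.872.
k_S/k_T = (2.50×10^8/6.03×10^5)·exp(-8.872) = 414.6 × 1.402×10^-4 = 0.0581.

0.0581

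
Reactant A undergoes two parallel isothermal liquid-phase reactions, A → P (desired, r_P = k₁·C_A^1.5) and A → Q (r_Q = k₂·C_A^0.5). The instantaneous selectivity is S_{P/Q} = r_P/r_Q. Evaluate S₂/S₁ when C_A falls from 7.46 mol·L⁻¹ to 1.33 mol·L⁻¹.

S_{P/Q} = (k₁/k₂)·C_A, so S₂/S₁ = (C_{A,2}/C_{A,1}).
= 1.33/7.46 = 0.178.
Selectivity toward P falls as C_A falls — high-concentration operation is favoured.

0.178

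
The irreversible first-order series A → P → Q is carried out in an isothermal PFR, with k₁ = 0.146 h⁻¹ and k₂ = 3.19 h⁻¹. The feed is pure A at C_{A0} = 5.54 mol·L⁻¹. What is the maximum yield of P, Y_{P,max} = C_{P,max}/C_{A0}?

Evaluating C_P at τ_opt = ln(k₂/k₁)/(k₂−k₁) gives C_{P,max}/C_{A0} = (k₁/k₂)^[k₂/(k₂−k₁)].
= (0.146/3.19)^(3.19/(3.19−0.146)) = (0.04577)^(1.048) = 0.03947.

0.0395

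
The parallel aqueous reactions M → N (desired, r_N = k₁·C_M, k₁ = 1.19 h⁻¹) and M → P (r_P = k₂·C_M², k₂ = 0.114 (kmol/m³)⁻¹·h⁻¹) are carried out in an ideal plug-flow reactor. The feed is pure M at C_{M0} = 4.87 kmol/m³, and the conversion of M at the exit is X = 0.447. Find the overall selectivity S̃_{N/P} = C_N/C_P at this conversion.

2.78

C_M = C_{M0}(1−X) = 2.693 kmol/m³.
Along a PFR/batch, dC_N/dC_M = −r_N/(r_N+r_P) = −k₁/(k₁+k₂·C_M).
Integrating from C_{M0} to C_M: C_N = (1.19/0.114)·ln[(1.19+0.114·4.87)/(1.19+0.114·2.69)] = 10.44·ln(1.745/1.497) = 1.601 kmol/m³.
C_P = (C_{M0}−C_M)−C_N = 0.5758 kmol/m³; S̃_{N/P} = 1.601/0.5758 = 2.78.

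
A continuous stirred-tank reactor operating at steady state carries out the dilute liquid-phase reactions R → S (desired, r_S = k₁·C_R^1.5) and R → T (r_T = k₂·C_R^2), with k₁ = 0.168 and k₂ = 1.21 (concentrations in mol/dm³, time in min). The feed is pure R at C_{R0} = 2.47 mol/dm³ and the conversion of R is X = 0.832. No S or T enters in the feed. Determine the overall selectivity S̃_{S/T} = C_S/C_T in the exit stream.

0.216

Exit C_R = C_{R0}(1−X) = 2.47×0.168 = 0.4150 mol/dm³.
A CSTR operates uniformly at the exit composition, giving r_S = 0.04491 and r_T = 0.2084 (each k·C_R^n at C_R = 0.4150).
Overall selectivity = C_S/C_T = r_Sτ/(r_Tτ) = r_S/r_T = 0.216.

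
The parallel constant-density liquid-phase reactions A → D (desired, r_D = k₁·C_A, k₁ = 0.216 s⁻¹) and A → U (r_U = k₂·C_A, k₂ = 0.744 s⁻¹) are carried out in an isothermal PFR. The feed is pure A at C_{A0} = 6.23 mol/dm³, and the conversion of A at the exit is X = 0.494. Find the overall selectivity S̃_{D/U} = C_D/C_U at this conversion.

C_A = C_{A0}(1−X) = 3.152 mol/dm³.
Both paths are first order in A, so the instantaneous fraction to D is constant: dC_D/d(−C_A) = k₁/(k₁+k₂) = 0.2250.
C_D = 0.2250·(C_{A0}−C_A) = 0.2250×3.078 = 0.692 mol/dm³.
C_U = (C_{A0}−C_A)−C_D = 2.385 mol/dm³; S̃_{D/U} = 0.6925/2.385 = 0.290.

0.290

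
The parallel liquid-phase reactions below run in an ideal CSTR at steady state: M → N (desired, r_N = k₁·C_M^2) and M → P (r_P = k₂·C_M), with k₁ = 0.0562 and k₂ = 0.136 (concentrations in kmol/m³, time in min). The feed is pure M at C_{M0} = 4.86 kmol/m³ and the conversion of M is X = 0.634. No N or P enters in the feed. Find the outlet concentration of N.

Exit C_M = C_{M0}(1−X) = 4.86×0.366 = 1.779 kmol/m³.
Rates in a CSTR are evaluated at the outlet concentration: r_N = 0.0562×1.779^2 = 0.1778, r_P = 0.136×1.779 = 0.2419.
Fraction of consumed M going to N: r_N/(r_N+r_P) = 0.4236.
C_N = 0.4236·C_{M0}·X = 0.4236×4.86×0.634 = 1.31 kmol/m³.

1.31 kmol/m³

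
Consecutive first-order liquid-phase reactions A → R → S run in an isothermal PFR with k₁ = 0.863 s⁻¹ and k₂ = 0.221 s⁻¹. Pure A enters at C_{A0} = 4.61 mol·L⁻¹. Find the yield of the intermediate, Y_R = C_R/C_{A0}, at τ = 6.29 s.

0.329

For first-order series with pure A initially, C_R(τ) = k₁C_{A0}/(k₂−k₁)·(e^(−k₁τ) − e^(−k₂τ)).
e^(−k₁τ) = e^(−0.863×6.29) = e^(−5.428) = 0.004391; e^(−k₂τ) = e^(−1.390) = 0.2491.
C_R = 0.863×4.61/(0.221−0.863) × (0.004391−0.2491) = (-6.197)×(-0.2447) = 1.516 mol·L⁻¹.
Y_R = C_R/C_{A0} = 1.516/4.61 = 0.329.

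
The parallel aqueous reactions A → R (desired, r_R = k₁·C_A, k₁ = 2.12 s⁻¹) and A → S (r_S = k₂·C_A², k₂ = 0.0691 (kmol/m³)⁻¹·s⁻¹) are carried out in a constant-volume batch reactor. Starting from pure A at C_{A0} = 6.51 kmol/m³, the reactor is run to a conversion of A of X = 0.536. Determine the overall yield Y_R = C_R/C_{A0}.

0.464

C_A = C_{A0}(1−X) = 3.021 kmol/m³.
Along a PFR/batch, dC_R/dC_A = −r_R/(r_R+r_S) = −k₁/(k₁+k₂·C_A).
Integrating from C_{A0} to C_A: C_R = (2.12/0.0691)·ln[(2.12+0.0691·6.51)/(2.12+0.0691·3.02)] = 30.68·ln(2.570/2.329) = 3.023 kmol/m³.
Y_R = C_R/C_{A0} = 3.023/6.51 = 0.464.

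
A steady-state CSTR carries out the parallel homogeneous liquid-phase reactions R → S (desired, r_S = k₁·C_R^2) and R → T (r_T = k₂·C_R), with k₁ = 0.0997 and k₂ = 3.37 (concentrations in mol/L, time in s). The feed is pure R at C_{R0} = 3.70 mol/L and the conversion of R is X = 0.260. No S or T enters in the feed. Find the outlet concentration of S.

0.0721 mol/L

Exit C_R = C_{R0}(1−X) = 3.70×0.740 = 2.738 mol/L.
In a CSTR the entire volume is at exit conditions, so r_S = 0.0997×2.738^2 = 0.7474 and r_T = 3.37×2.738 = 9.227.
Fraction of consumed R going to S: r_S/(r_S+r_T) = 0.07493.
C_S = 0.07493·C_{R0}·X = 0.07493×3.70×0.260 = 0.0721 mol/L.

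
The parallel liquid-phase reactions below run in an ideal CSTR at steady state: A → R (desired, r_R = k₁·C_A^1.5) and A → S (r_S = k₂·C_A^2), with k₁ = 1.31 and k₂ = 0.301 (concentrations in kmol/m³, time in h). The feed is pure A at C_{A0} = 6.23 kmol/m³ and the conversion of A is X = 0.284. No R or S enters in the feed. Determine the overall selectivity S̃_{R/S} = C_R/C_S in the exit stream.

2.06

Exit C_A = C_{A0}(1−X) = 6.23×0.716 = 4.461 kmol/m³.
A CSTR operates uniformly at the exit composition, giving r_R = 12.34 and r_S = 5.989 (each k·C_A^n at C_A = 4.461).
Overall selectivity = C_R/C_S = r_Rτ/(r_Sτ) = r_R/r_S = 2.06.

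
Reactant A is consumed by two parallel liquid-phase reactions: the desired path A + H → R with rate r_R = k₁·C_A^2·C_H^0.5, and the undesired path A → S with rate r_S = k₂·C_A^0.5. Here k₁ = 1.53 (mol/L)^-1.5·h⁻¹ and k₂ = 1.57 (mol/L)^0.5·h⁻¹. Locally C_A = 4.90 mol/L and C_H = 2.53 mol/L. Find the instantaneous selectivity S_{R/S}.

S_{R/S} = r_R/r_S = (k₁·C_A^2·C_H^0.5)/(k₂·C_A^0.5) = (k₁/k₂)·C_A^1.5·C_H^0.5.
= (1.53×4.900^2×2.530^0.5) / (1.57×4.900^0.5) = 58.43/3.475 = 16.8.
Since the desired path is higher order in A, keeping C_A high (PFR or concentrated feed) favours R.

16.8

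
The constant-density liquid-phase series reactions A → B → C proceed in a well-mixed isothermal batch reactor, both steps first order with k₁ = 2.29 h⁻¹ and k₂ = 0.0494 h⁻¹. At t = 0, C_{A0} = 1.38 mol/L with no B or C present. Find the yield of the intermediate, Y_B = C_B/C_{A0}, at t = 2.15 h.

For first-order series with pure A initially, C_B(t) = k₁C_{A0}/(k₂−k₁)·(e^(−k₁t) − e^(−k₂t)).
e^(−k₁t) = e^(−2.29×2.15) = e^(−4.923) = 0.007274; e^(−k₂t) = e^(−0.1062) = 0.8992.
C_B = 2.29×1.38/(0.0494−2.29) × (0.007274−0.8992) = (-1.410)×(-0.8920) = 1.258 mol/L.
Y_B = C_B/C_{A0} = 1.258/1.38 = 0.912.

0.912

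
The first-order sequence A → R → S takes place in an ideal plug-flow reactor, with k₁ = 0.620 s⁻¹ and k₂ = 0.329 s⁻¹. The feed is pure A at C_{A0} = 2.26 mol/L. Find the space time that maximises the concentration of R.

2.18 s

For first-order series the maximum of C_R occurs at τ_opt = ln(k₂/k₁)/(k₂−k₁).
= ln(0.329/0.620)/(0.329−0.620) = ln(0.5306)/-0.2910 = -0.6337/-0.2910 = 2.18 s.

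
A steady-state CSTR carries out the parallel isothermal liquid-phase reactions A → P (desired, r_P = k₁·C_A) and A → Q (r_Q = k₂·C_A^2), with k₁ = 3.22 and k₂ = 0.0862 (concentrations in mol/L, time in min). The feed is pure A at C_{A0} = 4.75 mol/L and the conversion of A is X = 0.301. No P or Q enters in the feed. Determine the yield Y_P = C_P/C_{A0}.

Exit C_A = C_{A0}(1−X) = 4.75×0.699 = 3.320 mol/L.
A CSTR operates uniformly at the exit composition, giving r_P = 10.69 and r_Q = 0.9503 (each k·C_A^n at C_A = 3.320).
Fraction of consumed A going to P: r_P/(r_P+r_Q) = 0.9184.
C_P = 0.9184·C_{A0}·X = 0.9184×4.75×0.301 = 1.31 mol/L; Y_P = C_P/C_{A0} = 0.276.

0.276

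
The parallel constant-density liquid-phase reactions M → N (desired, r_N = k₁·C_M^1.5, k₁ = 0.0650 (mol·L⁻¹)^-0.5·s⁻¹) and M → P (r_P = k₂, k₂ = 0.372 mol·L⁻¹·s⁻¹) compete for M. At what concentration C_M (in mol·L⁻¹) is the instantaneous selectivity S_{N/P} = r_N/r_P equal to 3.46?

7.32 mol·L⁻¹

S_{N/P} = (k₁/k₂)·C_M^1.5 ⇒ C_M = (S·k₂/k₁)^(1/1.5).
= (3.46×0.372/0.0650)^(0.6667) = (19.80)^(0.6667) = 7.32 mol·L⁻¹.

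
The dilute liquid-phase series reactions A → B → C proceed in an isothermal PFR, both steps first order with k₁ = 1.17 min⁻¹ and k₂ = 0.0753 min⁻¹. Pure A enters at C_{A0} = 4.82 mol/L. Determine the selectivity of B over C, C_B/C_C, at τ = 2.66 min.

The intermediate concentration in a first-order A→B→C sequence is C_B = k₁C_{A0}(e^(−k₁τ) − e^(−k₂τ))/(k₂−k₁).
e^(−k₁τ) = e^(−1.17×2.66) = e^(−3.112) = 0.04450; e^(−k₂τ) = e^(−0.2003) = 0.8185.
C_B = 1.17×4.82/(0.0753−1.17) × (0.04450−0.8185) = (-5.152)×(-0.7740) = 3.987 mol/L.
C_A = C_{A0}e^(−k₁τ) = 0.2145 mol/L, so C_C = C_{A0}−C_A−C_B = 0.6183 mol/L; C_B/C_C = 6.45.

6.45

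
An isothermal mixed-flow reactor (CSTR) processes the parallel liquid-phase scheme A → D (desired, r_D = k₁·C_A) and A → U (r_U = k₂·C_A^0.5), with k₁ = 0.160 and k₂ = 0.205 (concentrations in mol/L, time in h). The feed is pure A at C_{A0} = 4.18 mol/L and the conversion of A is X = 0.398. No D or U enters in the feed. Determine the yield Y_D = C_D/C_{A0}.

Exit C_A = C_{A0}(1−X) = 4.18×0.602 = 2.516 mol/L.
Rates in a CSTR are evaluated at the outlet concentration: r_D = 0.160×2.516 = 0.4026, r_U = 0.205×2.516^0.5 = 0.3252.
Fraction of consumed A going to D: r_D/(r_D+r_U) = 0.5532.
C_D = 0.5532·C_{A0}·X = 0.5532×4.18×0.398 = 0.920 mol/L; Y_D = C_D/C_{A0} = 0.220.

0.220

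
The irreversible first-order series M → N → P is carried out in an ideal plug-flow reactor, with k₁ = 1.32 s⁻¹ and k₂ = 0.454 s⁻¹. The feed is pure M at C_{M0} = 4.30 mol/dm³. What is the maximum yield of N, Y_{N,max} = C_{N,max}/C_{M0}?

0.571

Evaluating C_N at τ_opt = ln(k₂/k₁)/(k₂−k₁) gives C_{N,max}/C_{M0} = (k₁/k₂)^[k₂/(k₂−k₁)].
= (1.32/0.454)^(0.454/(0.454−1.32)) = (2.907)^(-0.5242) = 0.5715.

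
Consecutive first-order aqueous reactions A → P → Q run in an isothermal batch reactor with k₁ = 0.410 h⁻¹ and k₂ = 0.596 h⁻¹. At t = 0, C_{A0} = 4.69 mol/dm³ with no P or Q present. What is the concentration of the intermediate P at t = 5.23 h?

0.753 mol/dm³

For first-order series with pure A initially, C_P(t) = k₁C_{A0}/(k₂−k₁)·(e^(−k₁t) − e^(−k₂t)).
e^(−k₁t) = e^(−0.410×5.23) = e^(−2.144) = 0.1172; e^(−k₂t) = e^(−3.117) = 0.04429.
C_P = 0.410×4.69/(0.596−0.410) × (0.1172−0.04429) = 10.34×0.07286 = 0.7533 mol/dm³.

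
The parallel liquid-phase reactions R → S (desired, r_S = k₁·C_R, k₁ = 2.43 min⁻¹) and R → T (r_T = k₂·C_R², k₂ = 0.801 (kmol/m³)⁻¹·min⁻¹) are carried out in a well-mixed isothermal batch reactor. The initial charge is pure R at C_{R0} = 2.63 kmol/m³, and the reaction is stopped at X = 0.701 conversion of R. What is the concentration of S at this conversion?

C_R = C_{R0}(1−X) = 0.7864 kmol/m³.
Along a PFR/batch, dC_S/dC_R = −r_S/(r_S+r_T) = −k₁/(k₁+k₂·C_R).
Integrating from C_{R0} to C_R: C_S = (2.43/0.801)·ln[(2.43+0.801·2.63)/(2.43+0.801·0.786)] = 3.034·ln(4.537/3.060) = 1.195 kmol/m³.

1.19 kmol/m³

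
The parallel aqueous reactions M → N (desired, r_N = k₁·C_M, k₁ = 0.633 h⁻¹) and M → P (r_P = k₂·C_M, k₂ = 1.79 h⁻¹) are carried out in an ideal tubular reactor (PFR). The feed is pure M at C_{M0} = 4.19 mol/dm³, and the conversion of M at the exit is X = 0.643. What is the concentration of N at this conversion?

C_M = C_{M0}(1−X) = 1.496 mol/dm³.
Both paths are first order in M, so the instantaneous fraction to N is constant: dC_N/d(−C_M) = k₁/(k₁+k₂) = 0.2612.
C_N = 0.2612·(C_{M0}−C_M) = 0.2612×2.694 = 0.704 mol/dm³.

0.704 mol/dm³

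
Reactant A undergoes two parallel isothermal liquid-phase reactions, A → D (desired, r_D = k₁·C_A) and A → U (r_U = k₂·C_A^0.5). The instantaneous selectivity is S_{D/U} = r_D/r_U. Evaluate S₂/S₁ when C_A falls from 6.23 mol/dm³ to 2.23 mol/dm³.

S_{D/U} = (k₁/k₂)·C_A^0.5, so S₂/S₁ = (C_{A,2}/C_{A,1})^0.5.
= (2.23/6.23)^0.5 = (0.3579)^0.5 = 0.598.
Selectivity toward D falls as C_A falls — high-concentration operation is favoured.

0.598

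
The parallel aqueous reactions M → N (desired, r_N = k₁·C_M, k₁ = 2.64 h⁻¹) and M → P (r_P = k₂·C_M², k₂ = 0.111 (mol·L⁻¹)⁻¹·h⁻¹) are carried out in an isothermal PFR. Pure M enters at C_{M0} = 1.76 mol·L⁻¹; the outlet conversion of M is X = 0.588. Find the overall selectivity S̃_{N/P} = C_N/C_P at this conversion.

C_M = C_{M0}(1−X) = 0.7251 mol·L⁻¹.
Along a PFR/batch, dC_N/dC_M = −r_N/(r_N+r_P) = −k₁/(k₁+k₂·C_M).
Integrating from C_{M0} to C_M: C_N = (2.64/0.111)·ln[(2.64+0.111·1.76)/(2.64+0.111·0.725)] = 23.78·ln(2.835/2.720) = 0.9836 mol·L⁻¹.
C_P = (C_{M0}−C_M)−C_N = 0.05124 mol·L⁻¹; S̃_{N/P} = 0.9836/0.05124 = 19.2.

19.2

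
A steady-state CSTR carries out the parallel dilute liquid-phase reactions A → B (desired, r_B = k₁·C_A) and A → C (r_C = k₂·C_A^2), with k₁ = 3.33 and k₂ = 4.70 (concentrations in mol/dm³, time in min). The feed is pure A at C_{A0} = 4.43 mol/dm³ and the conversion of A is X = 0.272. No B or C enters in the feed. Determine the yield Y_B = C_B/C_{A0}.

0.0490

Exit C_A = C_{A0}(1−X) = 4.43×0.728 = 3.225 mol/dm³.
A CSTR operates uniformly at the exit composition, giving r_B = 10.74 and r_C = 48.88 (each k·C_A^n at C_A = 3.225).
Fraction of consumed A going to B: r_B/(r_B+r_C) = 0.1801.
C_B = 0.1801·C_{A0}·X = 0.1801×4.43×0.272 = 0.217 mol/dm³; Y_B = C_B/C_{A0} = 0.0490.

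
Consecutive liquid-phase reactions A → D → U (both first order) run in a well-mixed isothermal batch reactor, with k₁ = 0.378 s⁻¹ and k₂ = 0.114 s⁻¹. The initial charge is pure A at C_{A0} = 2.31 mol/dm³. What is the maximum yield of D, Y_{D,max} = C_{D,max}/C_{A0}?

0.596

Evaluating C_D at t_opt = ln(k₂/k₁)/(k₂−k₁) gives C_{D,max}/C_{A0} = (k₁/k₂)^[k₂/(k₂−k₁)].
= (0.378/0.114)^(0.114/(0.114−0.378)) = (3.316)^(-0.4318) = 0.5959.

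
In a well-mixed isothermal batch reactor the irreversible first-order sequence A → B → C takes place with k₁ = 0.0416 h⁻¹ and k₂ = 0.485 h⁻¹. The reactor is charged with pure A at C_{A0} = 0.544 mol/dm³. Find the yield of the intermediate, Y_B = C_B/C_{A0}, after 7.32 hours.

The intermediate concentration in a first-order A→B→C sequence is C_B = k₁C_{A0}(e^(−k₁t) − e^(−k₂t))/(k₂−k₁).
e^(−k₁t) = e^(−0.0416×7.32) = e^(−0.3045) = 0.7375; e^(−k₂t) = e^(−3.550) = 0.02872.
C_B = 0.0416×0.544/(0.485−0.0416) × (0.7375−0.02872) = 0.05104×0.7088 = 0.03617 mol/dm³.
Y_B = C_B/C_{A0} = 0.03617/0.544 = 0.0665.

0.0665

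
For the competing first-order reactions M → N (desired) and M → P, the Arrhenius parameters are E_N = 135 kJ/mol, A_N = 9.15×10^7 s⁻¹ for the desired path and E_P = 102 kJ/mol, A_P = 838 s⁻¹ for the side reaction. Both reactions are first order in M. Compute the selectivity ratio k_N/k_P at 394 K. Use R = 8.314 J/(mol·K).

k_N/k_P = (A_N/A_P)·exp[−(E_N−E_P)/(RT)] = (A_N/A_P)·exp[(E_P−E_N)/(RT)].
(E_P−E_N)/(RT) = (102−135)×10³/(8.314×394) = -33000/3276 = -10.07.
k_N/k_P = (9.15×10^7/838)·exp(-10.07) = 1.092×10^5 × 4.216×10^-5 = 4.60.
Since E_N > E_P, raising the temperature improves selectivity toward N.

4.60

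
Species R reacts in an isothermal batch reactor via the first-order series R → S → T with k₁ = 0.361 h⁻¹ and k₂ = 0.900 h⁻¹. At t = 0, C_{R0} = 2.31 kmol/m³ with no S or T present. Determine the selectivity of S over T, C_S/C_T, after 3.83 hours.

0.244

Solving the coupled first-order balances gives C_S(t) = [k₁/(k₂−k₁)]·C_{R0}·(e^(−k₁t) − e^(−k₂t)).
e^(−k₁t) = e^(−0.361×3.83) = e^(−1.383) = 0.2509; e^(−k₂t) = e^(−3.447) = 0.03184.
C_S = 0.361×2.31/(0.900−0.361) × (0.2509−0.03184) = 1.547×0.2191 = 0.3389 kmol/m³.
C_R = C_{R0}e^(−k₁t) = 0.5796 kmol/m³, so C_T = C_{R0}−C_R−C_S = 1.391 kmol/m³; C_S/C_T = 0.244.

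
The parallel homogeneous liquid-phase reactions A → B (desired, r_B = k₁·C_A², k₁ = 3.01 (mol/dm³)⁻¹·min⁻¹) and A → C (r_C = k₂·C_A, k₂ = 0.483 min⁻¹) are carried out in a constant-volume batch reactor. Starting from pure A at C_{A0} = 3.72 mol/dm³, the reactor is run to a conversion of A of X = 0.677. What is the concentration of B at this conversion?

C_A = C_{A0}(1−X) = 1.202 mol/dm³.
Along a PFR/batch, dC_C/dC_A = −r_C/(r_B+r_C) = −k₂/(k₂+k₁·C_A).
Integrating from C_{A0} to C_A: C_C = (0.483/3.01)·ln[(0.483+3.01·3.72)/(0.483+3.01·1.20)] = 0.1605·ln(11.68/4.100) = 0.1680 mol/dm³.
Then C_B = (C_{A0}−C_A) − C_C = 2.518 − 0.1680 = 2.350 mol/dm³.

2.35 mol/dm³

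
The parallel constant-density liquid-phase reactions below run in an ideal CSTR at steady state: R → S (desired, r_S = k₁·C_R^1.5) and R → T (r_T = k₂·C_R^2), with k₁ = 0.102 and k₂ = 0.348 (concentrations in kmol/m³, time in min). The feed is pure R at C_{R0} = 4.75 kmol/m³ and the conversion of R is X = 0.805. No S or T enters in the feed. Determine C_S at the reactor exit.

Exit C_R = C_{R0}(1−X) = 4.75×0.195 = 0.9262 kmol/m³.
In a CSTR the entire volume is at exit conditions, so r_S = 0.102×0.9262^1.5 = 0.09093 and r_T = 0.348×0.9262^2 = 0.2986.
Fraction of consumed R going to S: r_S/(r_S+r_T) = 0.2335.
C_S = 0.2335·C_{R0}·X = 0.2335×4.75×0.805 = 0.893 kmol/m³.

0.893 kmol/m³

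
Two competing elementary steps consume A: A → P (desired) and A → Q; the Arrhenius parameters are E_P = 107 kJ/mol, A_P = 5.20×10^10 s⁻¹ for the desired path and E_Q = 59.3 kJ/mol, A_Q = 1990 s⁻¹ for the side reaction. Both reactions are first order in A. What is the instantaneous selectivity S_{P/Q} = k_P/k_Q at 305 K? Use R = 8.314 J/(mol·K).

With equal orders, S_{P/Q} = k_P/k_Q = (A_P/A_Q)·exp[(E_Q−E_P)/(RT)].
(E_Q−E_P)/(RT) = (59.3−107)×10³/(8.314×305) = -47700/2536 = -18.81.
k_P/k_Q = (5.20×10^10/1990)·exp(-18.81) = 2.613×10^7 × 6.769×10^-9 = 0.177.
Since E_P > E_Q, raising the temperature improves selectivity toward P.

0.177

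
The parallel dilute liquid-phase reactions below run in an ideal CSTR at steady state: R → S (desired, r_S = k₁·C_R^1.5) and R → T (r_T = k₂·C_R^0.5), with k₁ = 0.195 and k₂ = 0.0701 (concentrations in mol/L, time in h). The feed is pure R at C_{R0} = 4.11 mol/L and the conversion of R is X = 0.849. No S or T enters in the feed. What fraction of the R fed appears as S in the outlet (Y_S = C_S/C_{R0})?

0.538

Exit C_R = C_{R0}(1−X) = 4.11×0.151 = 0.6206 mol/L.
In a CSTR the entire volume is at exit conditions, so r_S = 0.195×0.6206^1.5 = 0.09534 and r_T = 0.0701×0.6206^0.5 = 0.05522.
Fraction of consumed R going to S: r_S/(r_S+r_T) = 0.6332.
C_S = 0.6332·C_{R0}·X = 0.6332×4.11×0.849 = 2.21 mol/L; Y_S = C_S/C_{R0} = 0.538.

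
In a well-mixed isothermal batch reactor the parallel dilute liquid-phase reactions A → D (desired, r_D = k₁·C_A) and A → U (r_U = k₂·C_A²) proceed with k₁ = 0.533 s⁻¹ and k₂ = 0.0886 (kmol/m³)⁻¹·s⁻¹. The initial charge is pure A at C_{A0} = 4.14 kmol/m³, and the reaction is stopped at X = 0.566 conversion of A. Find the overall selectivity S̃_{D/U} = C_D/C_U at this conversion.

2.06

C_A = C_{A0}(1−X) = 1.797 kmol/m³.
Along a PFR/batch, dC_D/dC_A = −r_D/(r_D+r_U) = −k₁/(k₁+k₂·C_A).
Integrating from C_{A0} to C_A: C_D = (0.533/0.0886)·ln[(0.533+0.0886·4.14)/(0.533+0.0886·1.80)] = 6.016·ln(0.8998/0.6922) = 1.578 kmol/m³.
C_U = (C_{A0}−C_A)−C_D = 0.7652 kmol/m³; S̃_{D/U} = 1.578/0.7652 = 2.06.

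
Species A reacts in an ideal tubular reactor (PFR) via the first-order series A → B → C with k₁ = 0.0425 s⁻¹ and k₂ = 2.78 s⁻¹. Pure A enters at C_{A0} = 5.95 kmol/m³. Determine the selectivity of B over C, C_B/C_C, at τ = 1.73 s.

0.253

For first-order series with pure A initially, C_B(τ) = k₁C_{A0}/(k₂−k₁)·(e^(−k₁τ) − e^(−k₂τ)).
e^(−k₁τ) = e^(−0.0425×1.73) = e^(−0.07353) = 0.9291; e^(−k₂τ) = e^(−4.809) = 0.008153.
C_B = 0.0425×5.95/(2.78−0.0425) × (0.9291−0.008153) = 0.09237×0.9210 = 0.08507 kmol/m³.
C_A = C_{A0}e^(−k₁τ) = 5.528 kmol/m³, so C_C = C_{A0}−C_A−C_B = 0.3367 kmol/m³; C_B/C_C = 0.253.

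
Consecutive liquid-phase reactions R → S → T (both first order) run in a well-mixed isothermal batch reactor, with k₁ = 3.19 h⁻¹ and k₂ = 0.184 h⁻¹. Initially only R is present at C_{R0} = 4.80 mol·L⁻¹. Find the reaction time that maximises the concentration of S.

0.949 h

For first-order series the maximum of C_S occurs at t_opt = ln(k₂/k₁)/(k₂−k₁).
= ln(0.184/3.19)/(0.184−3.19) = ln(0.05768)/-3.006 = -2.853/-3.006 = 0.949 h.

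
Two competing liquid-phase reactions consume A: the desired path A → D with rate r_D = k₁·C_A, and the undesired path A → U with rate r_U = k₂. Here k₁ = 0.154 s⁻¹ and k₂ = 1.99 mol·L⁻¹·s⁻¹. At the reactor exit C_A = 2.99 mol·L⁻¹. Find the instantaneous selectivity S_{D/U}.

S_{D/U} = r_D/r_U = (k₁·C_A)/(k₂) = (k₁/k₂)·C_A.
= (0.154×2.990) / (1.99) = 0.4605/1.990 = 0.231.
Since the desired path is higher order in A, keeping C_A high (PFR or concentrated feed) favours D.

0.231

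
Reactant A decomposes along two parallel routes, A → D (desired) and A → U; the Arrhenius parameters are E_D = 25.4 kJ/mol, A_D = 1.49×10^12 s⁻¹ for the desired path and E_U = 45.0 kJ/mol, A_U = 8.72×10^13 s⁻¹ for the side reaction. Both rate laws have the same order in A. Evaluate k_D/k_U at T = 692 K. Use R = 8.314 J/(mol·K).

0.515

k_D/k_U = (A_D/A_U)·exp[−(E_D−E_U)/(RT)] = (A_D/A_U)·exp[(E_U−E_D)/(RT)].
(E_U−E_D)/(RT) = (45.0−25.4)×10³/(8.314×692) = 19600/5753 = 3.407.
k_D/k_U = (1.49×10^12/8.72×10^13)·exp(3.407) = 0.01709 × 30.17 = 0.515.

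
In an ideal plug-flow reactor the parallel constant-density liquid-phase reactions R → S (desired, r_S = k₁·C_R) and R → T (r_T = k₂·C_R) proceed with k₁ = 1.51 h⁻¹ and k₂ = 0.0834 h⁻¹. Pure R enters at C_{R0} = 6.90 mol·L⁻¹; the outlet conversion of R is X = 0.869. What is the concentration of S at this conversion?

5.68 mol·L⁻¹

C_R = C_{R0}(1−X) = 0.9039 mol·L⁻¹.
Both paths are first order in R, so the instantaneous fraction to S is constant: dC_S/d(−C_R) = k₁/(k₁+k₂) = 0.9477.
C_S = 0.9477·(C_{R0}−C_R) = 0.9477×5.996 = 5.68 mol·L⁻¹.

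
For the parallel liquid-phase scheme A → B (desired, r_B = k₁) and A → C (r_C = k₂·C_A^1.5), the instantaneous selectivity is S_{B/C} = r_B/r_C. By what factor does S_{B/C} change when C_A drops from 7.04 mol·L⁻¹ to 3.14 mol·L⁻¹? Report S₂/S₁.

S_{B/C} = (k₁/k₂)·C_A^-1.5, so S₂/S₁ = (C_{A,2}/C_{A,1})^-1.5.
= (3.14/7.04)^(-1.5) = (0.4460)^(-1.5) = 3.36.

3.36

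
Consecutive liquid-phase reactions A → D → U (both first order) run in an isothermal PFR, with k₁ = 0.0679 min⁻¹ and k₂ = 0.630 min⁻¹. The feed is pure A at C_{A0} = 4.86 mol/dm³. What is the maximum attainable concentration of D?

0.400 mol/dm³

At the optimum, C_{D,max}/C_{A0} = (k₁/k₂)^[k₂/(k₂−k₁)].
= (0.0679/0.630)^(0.630/(0.630−0.0679)) = (0.1078)^(1.121) = 0.08235.
C_{D,max} = 0.08235×4.86 = 0.400 mol/dm³.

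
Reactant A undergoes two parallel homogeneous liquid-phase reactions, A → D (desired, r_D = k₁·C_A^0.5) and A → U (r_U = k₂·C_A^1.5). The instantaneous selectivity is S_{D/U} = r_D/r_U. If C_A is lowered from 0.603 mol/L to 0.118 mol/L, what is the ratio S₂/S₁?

S_{D/U} = (k₁/k₂)·C_A⁻¹, so S₂/S₁ = (C_{A,2}/C_{A,1})⁻¹.
= 0.603/0.118 = 5.11.
Selectivity toward D rises as C_A falls — low-concentration operation is favoured.

5.11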